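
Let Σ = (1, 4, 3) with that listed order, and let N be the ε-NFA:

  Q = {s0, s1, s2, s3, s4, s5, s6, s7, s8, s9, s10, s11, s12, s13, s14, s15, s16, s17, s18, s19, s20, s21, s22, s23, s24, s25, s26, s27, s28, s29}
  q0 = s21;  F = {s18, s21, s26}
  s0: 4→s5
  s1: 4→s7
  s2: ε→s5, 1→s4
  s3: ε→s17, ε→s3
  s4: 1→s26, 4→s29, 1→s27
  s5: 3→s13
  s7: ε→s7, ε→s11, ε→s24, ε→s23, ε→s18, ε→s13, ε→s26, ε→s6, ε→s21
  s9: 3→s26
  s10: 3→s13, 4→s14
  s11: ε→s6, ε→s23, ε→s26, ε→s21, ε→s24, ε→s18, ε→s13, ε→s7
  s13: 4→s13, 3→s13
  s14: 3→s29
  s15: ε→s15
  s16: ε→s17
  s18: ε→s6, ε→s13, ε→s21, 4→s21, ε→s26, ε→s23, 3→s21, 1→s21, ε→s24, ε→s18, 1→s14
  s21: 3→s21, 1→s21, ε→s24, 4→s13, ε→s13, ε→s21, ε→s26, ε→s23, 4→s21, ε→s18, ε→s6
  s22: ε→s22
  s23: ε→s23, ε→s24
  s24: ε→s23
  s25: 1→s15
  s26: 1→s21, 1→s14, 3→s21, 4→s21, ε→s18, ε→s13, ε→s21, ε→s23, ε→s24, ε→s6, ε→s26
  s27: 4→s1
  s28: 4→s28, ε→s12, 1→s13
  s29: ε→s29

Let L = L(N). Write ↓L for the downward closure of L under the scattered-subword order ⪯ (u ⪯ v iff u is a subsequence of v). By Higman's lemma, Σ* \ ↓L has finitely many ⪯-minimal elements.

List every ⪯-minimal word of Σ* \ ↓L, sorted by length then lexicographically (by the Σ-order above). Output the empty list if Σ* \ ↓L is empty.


Antichain: [].

|Q|=30, |F|=3, |δ|=78 (49 ε).
min D↑ (1 st, q0=0, F={}): 0:1→0,4→0,3→0.
L(D↑) = ∅ ⇒ ↓L = Σ*.


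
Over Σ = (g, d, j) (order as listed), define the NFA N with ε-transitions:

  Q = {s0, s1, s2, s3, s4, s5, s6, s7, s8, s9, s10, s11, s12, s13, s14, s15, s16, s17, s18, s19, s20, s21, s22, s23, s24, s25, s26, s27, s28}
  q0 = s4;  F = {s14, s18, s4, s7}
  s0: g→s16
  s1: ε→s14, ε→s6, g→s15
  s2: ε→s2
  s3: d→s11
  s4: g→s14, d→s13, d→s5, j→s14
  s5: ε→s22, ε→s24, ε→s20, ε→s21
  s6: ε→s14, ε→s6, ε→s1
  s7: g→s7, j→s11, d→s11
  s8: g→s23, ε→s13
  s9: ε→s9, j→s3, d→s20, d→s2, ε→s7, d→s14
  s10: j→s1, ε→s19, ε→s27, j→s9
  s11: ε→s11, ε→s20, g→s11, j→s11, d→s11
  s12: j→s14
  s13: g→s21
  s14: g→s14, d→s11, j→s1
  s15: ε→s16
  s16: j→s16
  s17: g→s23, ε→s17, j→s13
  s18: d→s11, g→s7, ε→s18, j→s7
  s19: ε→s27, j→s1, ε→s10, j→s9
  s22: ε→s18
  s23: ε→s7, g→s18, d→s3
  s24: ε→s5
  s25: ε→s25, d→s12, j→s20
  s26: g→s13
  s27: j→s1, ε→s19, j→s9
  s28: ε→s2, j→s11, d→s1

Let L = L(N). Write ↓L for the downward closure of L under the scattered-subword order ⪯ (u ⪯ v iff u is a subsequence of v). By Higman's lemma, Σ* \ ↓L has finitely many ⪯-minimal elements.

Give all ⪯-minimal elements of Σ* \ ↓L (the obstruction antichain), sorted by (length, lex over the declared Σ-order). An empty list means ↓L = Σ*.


|Q|=29, |F|=4, |δ|=70 (28 ε).
min D↑ (5 st, q0=0, F={3}): 0:g→1,d→2,j→1 1:g→1,d→3,j→1 2:g→4,d→3,j→4 3:g→3,d→3,j→3 4:g→4,d→3,j→3 (ε-aug+det+¬).
'gd': run [15, 9, 2] end={s11,s20} rej; 2/2 deletions ∈↓L.
'dd': run [15, 9, 2] end={s11,s20} ∉↓L; 2/2 deletions ∈↓L.
'jd': N↓-sim [15, 8, 2] end={s11,s20} — reject; 2/2 deletions ∈↓L.
'dgj': N↓-sim [15, 9, 4, 2] end={s11,s20} rej; 3/3 deletions ∈↓L.
'djj': run [15, 9, 3, 2] end={s11,s20} ∉↓L; 3/3 deletions ∈↓L.
5 words, ⪯-incomp.

A = [gd, dd, jd, dgj, djj].


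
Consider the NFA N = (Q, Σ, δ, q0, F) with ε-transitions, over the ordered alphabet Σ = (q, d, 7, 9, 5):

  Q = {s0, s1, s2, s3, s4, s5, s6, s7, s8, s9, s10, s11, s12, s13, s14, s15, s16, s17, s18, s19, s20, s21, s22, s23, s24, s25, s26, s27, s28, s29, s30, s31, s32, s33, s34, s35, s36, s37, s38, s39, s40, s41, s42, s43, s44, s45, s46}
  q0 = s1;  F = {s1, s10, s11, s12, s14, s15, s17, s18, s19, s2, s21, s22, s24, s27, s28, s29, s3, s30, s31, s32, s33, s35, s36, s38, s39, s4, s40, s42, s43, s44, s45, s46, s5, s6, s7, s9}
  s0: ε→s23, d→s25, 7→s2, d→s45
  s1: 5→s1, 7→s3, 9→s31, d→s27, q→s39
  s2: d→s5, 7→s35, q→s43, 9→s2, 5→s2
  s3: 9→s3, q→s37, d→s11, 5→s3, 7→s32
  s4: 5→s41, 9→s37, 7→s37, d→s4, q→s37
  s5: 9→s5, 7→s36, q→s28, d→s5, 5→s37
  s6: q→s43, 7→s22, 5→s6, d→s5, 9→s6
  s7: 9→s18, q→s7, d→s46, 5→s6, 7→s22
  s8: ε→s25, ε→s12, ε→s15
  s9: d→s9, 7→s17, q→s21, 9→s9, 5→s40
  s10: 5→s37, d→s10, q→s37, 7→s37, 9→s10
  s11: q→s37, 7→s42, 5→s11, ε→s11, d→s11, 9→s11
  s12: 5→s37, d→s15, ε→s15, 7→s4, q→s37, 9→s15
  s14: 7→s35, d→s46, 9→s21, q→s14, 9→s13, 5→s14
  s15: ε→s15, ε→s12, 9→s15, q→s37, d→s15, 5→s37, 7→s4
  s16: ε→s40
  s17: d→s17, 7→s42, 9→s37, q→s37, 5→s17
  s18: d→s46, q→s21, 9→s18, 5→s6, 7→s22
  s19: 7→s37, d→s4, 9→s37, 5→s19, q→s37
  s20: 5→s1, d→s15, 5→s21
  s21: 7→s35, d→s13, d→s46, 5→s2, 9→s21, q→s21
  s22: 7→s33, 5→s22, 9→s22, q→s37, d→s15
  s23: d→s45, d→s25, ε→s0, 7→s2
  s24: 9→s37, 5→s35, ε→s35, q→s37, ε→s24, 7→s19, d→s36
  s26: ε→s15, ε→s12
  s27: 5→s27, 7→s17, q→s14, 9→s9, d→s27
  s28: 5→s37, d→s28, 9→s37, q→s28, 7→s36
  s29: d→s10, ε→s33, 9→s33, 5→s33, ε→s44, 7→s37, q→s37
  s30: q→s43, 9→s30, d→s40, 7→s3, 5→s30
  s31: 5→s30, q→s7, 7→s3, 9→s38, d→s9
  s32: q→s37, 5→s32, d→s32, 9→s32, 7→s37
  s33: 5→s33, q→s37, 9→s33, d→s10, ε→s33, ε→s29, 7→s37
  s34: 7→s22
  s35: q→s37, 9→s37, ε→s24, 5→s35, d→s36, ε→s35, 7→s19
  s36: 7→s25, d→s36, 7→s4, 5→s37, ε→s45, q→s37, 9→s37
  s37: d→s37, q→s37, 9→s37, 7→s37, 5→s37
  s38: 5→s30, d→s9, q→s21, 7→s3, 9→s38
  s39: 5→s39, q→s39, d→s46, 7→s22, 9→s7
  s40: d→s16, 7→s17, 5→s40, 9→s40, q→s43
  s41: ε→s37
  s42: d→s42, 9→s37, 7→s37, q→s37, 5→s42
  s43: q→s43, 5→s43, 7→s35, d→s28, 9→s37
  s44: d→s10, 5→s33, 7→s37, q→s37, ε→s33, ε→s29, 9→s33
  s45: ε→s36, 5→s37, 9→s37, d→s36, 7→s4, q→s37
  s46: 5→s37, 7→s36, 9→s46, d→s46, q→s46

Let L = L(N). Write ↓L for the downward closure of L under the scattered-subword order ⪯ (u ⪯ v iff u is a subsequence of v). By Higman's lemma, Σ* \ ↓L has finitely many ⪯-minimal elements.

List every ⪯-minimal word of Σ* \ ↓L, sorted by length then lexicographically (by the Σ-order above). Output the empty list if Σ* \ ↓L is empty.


|Q|=47, |F|=36, |δ|=223 (25 ε).
min D↑ (32 st, q0=0, F={11}): 0:q→1,d→2,7→3,9→4,5→0 1:q→1,d→5,7→6,9→7,5→1 2:q→8,d→2,7→9,9→10,5→2 3:q→11,d→12,7→13,9→3,5→3 4:q→7,d→10,7→3,9→14,5→15 5:q→5,d→5,7→16,9→5,5→11 6:q→11,d→17,7→18,9→6,5→6 7:q→7,d→5,7→6,9→19,5→20 8:q→8,d→5,7→21,9→22,5→8 9:q→11,d→9,7→23,9→11,5→9 10:q→22,d→10,7→9,9→10,5→24 11:q→11,d→11,7→11,9→11,5→11 12:q→11,d→12,7→23,9→12,5→12 13:q→11,d→13,7→11,9→13,5→13 14:q→22,d→10,7→3,9→14,5→15 15:q→25,d→24,7→3,9→15,5→15 16:q→11,d→16,7→26,9→11,5→11 17:q→11,d→17,7→26,9→17,5→11 18:q→11,d→27,7→11,9→18,5→18 19:q→22,d→5,7→6,9→19,5→20 20:q→25,d→28,7→6,9→20,5→20 21:q→11,d→16,7→29,9→11,5→21 22:q→22,d→5,7→21,9→22,5→30 23:q→11,d→23,7→11,9→11,5→23 24:q→25,d→24,7→9,9→24,5→24 25:q→25,d→31,7→21,9→11,5→25 26:q→11,d→26,7→11,9→11,5→11 27:q→11,d→27,7→11,9→27,5→11 28:q→31,d→28,7→16,9→28,5→11 29:q→11,d→26,7→11,9→11,5→29 30:q→25,d→28,7→21,9→30,5→30 31:q→31,d→31,7→16,9→11,5→11 [Hopcroft].
'7q': |S_i|=[41, 21, 1] end={s37} ∉↓L; 2/2 del acc.
'qd5': |S_i|=[41, 28, 13, 2] end={s37,s41} — reject; 3/3 del acc.
'd79': |S_i|=[41, 28, 11, 1] end={s37} rej; 3/3 single-dels accept.
'777': |S_i|=[41, 21, 11, 1] end={s37} ∉↓L; 3/3 del acc.
'95q9': |S_i|=[41, 37, 29, 11, 1] end={s37} ∉↓L; 4/4 deletions ∈↓L.
'99q79': run [41, 37, 35, 16, 9, 1] end={s37} ∉↓L; 5/5 del acc.
6 minimals (antichain).

A = [7q, qd5, d79, 777, 95q9, 99q79].


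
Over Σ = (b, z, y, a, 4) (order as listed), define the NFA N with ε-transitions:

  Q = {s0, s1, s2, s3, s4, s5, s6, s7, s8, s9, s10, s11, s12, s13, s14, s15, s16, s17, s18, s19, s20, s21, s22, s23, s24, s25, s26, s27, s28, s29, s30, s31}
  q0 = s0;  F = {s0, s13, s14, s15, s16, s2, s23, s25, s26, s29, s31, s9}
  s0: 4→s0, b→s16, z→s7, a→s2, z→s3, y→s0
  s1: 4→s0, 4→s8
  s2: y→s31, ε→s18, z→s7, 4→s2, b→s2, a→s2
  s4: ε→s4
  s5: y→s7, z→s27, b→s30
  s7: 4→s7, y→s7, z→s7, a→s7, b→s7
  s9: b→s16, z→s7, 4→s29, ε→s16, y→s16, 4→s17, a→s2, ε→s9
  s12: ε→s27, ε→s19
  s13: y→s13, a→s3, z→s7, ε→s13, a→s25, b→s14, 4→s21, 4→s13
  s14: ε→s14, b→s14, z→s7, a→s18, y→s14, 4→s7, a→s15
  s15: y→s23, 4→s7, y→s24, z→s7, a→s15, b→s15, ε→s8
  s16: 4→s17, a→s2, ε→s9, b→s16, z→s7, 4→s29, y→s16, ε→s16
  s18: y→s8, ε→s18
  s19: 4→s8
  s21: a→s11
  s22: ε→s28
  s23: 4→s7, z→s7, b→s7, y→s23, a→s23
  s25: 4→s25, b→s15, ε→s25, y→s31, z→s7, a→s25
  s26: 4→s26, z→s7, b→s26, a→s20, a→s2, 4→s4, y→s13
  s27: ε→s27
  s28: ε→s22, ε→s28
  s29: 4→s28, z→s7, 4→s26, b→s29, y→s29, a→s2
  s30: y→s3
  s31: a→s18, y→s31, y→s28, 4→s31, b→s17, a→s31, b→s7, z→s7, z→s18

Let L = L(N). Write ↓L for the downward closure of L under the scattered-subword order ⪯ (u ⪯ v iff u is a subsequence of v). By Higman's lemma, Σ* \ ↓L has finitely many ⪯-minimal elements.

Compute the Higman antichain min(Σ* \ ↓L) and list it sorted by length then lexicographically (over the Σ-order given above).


Antichain: [z, ayb, b44yb4].

|Q|=32, |F|=12, |δ|=105 (17 ε).
min D↑ (12 st, q0=0, F={2}): 0:b→1,z→2,y→0,a→3,4→0 1:b→1,z→2,y→1,a→3,4→4 2:b→2,z→2,y→2,a→2,4→2 3:b→3,z→2,y→5,a→3,4→3 4:b→4,z→2,y→4,a→3,4→6 5:b→2,z→2,y→5,a→5,4→5 6:b→6,z→2,y→7,a→3,4→6 7:b→8,z→2,y→7,a→9,4→7 8:b→8,z→2,y→8,a→10,4→2 9:b→10,z→2,y→5,a→9,4→9 10:b→10,z→2,y→11,a→10,4→2 11:b→2,z→2,y→11,a→11,4→2 (ε-aug+det+¬).
'z': run [24, 4] end={s18,s3,s7,s8} ∉↓L; 1/1 deletions ∈↓L.
'ayb': |S_i|=[24, 15, 9, 2] end={s17,s7} ∉↓L; 3/3 del acc.
'b44yb4': run [24, 23, 21, 20, 16, 8, 1] end={s7} rej; 6/6 single-dels accept.
3 minimals (antichain).


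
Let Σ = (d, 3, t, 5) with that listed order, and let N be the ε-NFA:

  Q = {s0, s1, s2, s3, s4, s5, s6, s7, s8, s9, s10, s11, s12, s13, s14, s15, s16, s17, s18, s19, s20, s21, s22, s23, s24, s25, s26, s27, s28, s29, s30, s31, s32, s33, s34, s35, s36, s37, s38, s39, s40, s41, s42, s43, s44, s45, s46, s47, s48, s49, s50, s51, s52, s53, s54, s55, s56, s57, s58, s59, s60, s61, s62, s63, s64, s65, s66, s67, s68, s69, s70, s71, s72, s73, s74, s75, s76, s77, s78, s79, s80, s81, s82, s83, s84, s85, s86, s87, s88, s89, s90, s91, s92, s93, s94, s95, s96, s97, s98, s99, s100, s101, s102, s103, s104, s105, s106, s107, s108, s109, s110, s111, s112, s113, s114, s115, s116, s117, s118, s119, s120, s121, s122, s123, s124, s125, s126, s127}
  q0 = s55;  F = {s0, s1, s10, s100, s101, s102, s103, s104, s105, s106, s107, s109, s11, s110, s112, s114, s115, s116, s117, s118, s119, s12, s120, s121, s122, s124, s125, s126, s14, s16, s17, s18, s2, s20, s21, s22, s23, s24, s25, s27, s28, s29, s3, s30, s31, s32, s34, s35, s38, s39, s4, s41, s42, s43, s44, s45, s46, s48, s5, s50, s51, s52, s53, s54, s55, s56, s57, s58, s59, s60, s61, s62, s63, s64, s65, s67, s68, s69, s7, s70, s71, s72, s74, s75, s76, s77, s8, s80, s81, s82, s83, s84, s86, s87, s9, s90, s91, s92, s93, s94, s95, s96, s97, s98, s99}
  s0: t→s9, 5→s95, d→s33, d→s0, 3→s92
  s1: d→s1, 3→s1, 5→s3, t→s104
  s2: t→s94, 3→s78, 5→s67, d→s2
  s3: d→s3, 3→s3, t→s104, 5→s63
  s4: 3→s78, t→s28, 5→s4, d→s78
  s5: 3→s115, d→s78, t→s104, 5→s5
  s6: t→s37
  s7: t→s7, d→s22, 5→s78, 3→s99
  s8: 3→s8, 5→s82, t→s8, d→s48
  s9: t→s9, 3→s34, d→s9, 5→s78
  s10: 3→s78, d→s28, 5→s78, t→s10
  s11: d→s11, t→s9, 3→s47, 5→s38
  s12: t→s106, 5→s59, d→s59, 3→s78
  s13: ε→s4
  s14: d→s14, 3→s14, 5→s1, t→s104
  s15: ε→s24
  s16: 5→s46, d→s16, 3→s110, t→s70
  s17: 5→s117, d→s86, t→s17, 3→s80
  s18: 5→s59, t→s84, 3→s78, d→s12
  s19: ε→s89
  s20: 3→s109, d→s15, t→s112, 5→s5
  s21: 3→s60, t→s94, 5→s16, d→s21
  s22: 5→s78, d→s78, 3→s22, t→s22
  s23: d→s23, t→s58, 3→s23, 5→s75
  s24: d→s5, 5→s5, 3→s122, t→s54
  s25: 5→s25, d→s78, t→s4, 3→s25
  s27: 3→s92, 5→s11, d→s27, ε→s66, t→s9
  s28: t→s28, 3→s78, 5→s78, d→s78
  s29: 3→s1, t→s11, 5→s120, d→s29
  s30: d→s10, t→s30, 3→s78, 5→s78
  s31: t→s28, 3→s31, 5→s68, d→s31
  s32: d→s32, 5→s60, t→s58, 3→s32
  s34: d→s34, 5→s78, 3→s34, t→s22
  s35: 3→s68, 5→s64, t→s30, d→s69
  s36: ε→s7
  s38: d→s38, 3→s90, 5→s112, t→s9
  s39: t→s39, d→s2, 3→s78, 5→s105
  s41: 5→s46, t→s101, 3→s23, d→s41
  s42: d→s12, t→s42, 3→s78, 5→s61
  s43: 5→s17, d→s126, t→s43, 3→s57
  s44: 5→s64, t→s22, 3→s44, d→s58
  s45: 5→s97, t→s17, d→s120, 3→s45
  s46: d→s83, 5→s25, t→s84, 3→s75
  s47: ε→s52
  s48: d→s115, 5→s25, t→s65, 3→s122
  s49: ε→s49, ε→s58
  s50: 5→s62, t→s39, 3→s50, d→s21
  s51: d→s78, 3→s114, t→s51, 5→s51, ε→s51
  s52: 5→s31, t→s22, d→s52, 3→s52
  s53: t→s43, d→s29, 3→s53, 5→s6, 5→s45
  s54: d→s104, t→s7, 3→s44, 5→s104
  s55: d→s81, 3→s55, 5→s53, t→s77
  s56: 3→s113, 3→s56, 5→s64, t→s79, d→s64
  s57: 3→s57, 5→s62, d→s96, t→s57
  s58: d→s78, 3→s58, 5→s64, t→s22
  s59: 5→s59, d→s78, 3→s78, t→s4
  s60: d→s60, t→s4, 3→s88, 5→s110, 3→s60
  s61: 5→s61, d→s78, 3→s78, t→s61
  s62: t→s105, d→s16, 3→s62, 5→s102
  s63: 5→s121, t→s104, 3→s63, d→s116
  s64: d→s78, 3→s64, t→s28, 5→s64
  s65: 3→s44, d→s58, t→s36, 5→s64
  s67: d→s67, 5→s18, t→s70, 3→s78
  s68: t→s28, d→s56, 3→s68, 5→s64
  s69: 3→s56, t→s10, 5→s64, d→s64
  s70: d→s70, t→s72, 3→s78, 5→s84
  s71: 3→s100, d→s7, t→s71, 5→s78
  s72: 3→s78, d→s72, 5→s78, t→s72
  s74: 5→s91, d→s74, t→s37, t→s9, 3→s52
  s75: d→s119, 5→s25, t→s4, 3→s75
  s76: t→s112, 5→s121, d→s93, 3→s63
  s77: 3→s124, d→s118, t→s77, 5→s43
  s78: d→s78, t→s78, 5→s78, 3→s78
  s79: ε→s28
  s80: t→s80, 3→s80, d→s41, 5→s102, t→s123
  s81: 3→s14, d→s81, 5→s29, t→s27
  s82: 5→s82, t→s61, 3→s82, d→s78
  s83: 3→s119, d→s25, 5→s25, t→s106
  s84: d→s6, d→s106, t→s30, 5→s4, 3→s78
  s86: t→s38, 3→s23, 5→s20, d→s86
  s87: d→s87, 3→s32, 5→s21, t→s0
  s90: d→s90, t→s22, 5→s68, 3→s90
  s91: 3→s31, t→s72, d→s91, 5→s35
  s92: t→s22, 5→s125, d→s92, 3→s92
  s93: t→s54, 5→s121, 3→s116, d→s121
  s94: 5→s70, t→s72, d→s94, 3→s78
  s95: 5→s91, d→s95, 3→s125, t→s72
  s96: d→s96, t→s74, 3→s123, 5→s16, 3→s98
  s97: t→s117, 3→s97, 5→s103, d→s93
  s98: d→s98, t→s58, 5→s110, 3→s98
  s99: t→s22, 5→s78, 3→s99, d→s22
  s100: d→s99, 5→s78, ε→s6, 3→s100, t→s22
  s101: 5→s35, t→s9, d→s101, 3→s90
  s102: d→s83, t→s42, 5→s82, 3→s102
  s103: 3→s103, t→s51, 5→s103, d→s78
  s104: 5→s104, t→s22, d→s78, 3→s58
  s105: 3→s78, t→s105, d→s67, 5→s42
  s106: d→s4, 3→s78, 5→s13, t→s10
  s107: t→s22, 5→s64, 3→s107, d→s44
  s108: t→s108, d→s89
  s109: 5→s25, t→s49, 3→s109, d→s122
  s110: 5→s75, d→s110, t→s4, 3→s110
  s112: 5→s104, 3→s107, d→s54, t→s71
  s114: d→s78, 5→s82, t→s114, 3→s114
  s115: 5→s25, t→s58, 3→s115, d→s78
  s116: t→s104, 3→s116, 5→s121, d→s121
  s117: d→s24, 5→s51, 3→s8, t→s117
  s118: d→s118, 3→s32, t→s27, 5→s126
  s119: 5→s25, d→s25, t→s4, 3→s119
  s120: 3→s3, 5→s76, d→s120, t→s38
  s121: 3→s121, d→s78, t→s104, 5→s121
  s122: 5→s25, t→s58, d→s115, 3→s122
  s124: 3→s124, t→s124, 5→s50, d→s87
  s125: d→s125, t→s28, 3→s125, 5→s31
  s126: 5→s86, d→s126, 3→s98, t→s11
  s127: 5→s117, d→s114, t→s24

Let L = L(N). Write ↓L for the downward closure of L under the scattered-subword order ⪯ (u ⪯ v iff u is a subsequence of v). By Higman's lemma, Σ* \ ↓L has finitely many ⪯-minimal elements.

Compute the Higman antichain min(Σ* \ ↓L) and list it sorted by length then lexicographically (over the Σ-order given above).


|Q|=128, |F|=105, |δ|=449 (11 ε).
min D↑ (106 st, q0=0, F={24}): 0:d→1,3→0,t→2,5→3 1:d→1,3→4,t→5,5→6 2:d→7,3→8,t→2,5→9 3:d→6,3→3,t→9,5→10 4:d→4,3→4,t→11,5→12 5:d→5,3→13,t→14,5→15 6:d→6,3→12,t→15,5→16 7:d→7,3→17,t→5,5→18 8:d→19,3→8,t→8,5→20 9:d→18,3→21,t→9,5→22 10:d→16,3→10,t→22,5→23 11:d→24,3→25,t→26,5→11 12:d→12,3→12,t→11,5→27 13:d→13,3→13,t→26,5→28 14:d→14,3→29,t→14,5→24 15:d→15,3→30,t→14,5→31 16:d→16,3→27,t→31,5→32 17:d→17,3→17,t→25,5→33 18:d→18,3→34,t→15,5→35 19:d→19,3→17,t→36,5→37 20:d→37,3→20,t→38,5→39 21:d→40,3→21,t→21,5→39 22:d→35,3→41,t→22,5→42 23:d→43,3→23,t→42,5→44 24:d→24,3→24,t→24,5→24 25:d→24,3→25,t→26,5→45 26:d→24,3→26,t→26,5→24 27:d→27,3→27,t→11,5→46 28:d→28,3→28,t→47,5→48 29:d→29,3→29,t→26,5→24 30:d→30,3→30,t→26,5→48 31:d→31,3→49,t→14,5→50 32:d→43,3→46,t→50,5→51 33:d→33,3→33,t→52,5→53 34:d→34,3→34,t→25,5→53 35:d→35,3→54,t→31,5→55 36:d→36,3→13,t→14,5→56 37:d→37,3→33,t→57,5→58 38:d→59,3→24,t→38,5→60 39:d→58,3→39,t→60,5→61 40:d→40,3→34,t→62,5→58 41:d→63,3→41,t→41,5→61 42:d→64,3→65,t→42,5→66 43:d→51,3→67,t→68,5→51 44:d→24,3→44,t→66,5→44 45:d→24,3→45,t→47,5→45 46:d→67,3→46,t→11,5→51 47:d→24,3→24,t→47,5→24 48:d→48,3→48,t→47,5→69 49:d→49,3→49,t→26,5→69 50:d→68,3→70,t→71,5→11 51:d→24,3→51,t→11,5→51 52:d→24,3→24,t→47,5→52 53:d→53,3→53,t→52,5→72 54:d→54,3→54,t→25,5→72 55:d→64,3→73,t→50,5→74 56:d→56,3→28,t→75,5→76 57:d→57,3→24,t→75,5→77 58:d→58,3→53,t→77,5→78 59:d→59,3→24,t→57,5→79 60:d→79,3→24,t→60,5→80 61:d→81,3→61,t→80,5→82 62:d→62,3→30,t→14,5→76 63:d→63,3→54,t→83,5→78 64:d→74,3→84,t→68,5→74 65:d→85,3→65,t→65,5→82 66:d→24,3→86,t→66,5→66 67:d→51,3→67,t→11,5→51 68:d→11,3→87,t→88,5→11 69:d→89,3→69,t→47,5→45 70:d→87,3→70,t→26,5→45 71:d→88,3→90,t→71,5→24 72:d→91,3→72,t→52,5→92 73:d→84,3→73,t→25,5→92 74:d→24,3→93,t→11,5→74 75:d→75,3→24,t→75,5→24 76:d→76,3→48,t→75,5→94 77:d→77,3→24,t→75,5→95 78:d→81,3→72,t→95,5→92 79:d→79,3→24,t→77,5→96 80:d→97,3→24,t→80,5→98 81:d→92,3→91,t→99,5→92 82:d→24,3→82,t→98,5→82 83:d→83,3→49,t→14,5→94 84:d→93,3→84,t→25,5→92 85:d→93,3→84,t→100,5→92 86:d→24,3→86,t→86,5→82 87:d→25,3→87,t→26,5→45 88:d→26,3→101,t→88,5→24 89:d→45,3→89,t→47,5→45 90:d→101,3→90,t→26,5→24 91:d→92,3→91,t→52,5→92 92:d→24,3→92,t→52,5→92 93:d→24,3→93,t→25,5→92 94:d→102,3→69,t→103,5→45 95:d→99,3→24,t→103,5→52 96:d→97,3→24,t→95,5→104 97:d→104,3→24,t→99,5→104 98:d→24,3→24,t→98,5→98 99:d→52,3→24,t→105,5→52 100:d→25,3→87,t→88,5→45 101:d→26,3→101,t→26,5→24 102:d→45,3→89,t→105,5→45 103:d→105,3→24,t→103,5→24 104:d→24,3→24,t→52,5→104 105:d→47,3→24,t→105,5→24 (ε-aug+det+¬).
'd3td': run [119, 96, 44, 10, 1] end={s78} — reject; 4/4 deletions ∈↓L.
'dtt5': run [119, 96, 52, 16, 1] end={s78} — reject; 4/4 del acc.
't35t3': |S_i|=[119, 103, 83, 47, 23, 1] end={s78} ∉↓L; 5/5 del acc.
'5555d': |S_i|=[119, 106, 85, 62, 18, 1] end={s78} — reject; 5/5 deletions ∈↓L.
'555ddd': N↓-sim [119, 106, 85, 62, 36, 12, 1] end={s78} ∉↓L; 6/6 deletions ∈↓L.
5 words, ⪯-incomp.

min(Σ*\↓L) = [d3td, dtt5, t35t3, 5555d, 555ddd].


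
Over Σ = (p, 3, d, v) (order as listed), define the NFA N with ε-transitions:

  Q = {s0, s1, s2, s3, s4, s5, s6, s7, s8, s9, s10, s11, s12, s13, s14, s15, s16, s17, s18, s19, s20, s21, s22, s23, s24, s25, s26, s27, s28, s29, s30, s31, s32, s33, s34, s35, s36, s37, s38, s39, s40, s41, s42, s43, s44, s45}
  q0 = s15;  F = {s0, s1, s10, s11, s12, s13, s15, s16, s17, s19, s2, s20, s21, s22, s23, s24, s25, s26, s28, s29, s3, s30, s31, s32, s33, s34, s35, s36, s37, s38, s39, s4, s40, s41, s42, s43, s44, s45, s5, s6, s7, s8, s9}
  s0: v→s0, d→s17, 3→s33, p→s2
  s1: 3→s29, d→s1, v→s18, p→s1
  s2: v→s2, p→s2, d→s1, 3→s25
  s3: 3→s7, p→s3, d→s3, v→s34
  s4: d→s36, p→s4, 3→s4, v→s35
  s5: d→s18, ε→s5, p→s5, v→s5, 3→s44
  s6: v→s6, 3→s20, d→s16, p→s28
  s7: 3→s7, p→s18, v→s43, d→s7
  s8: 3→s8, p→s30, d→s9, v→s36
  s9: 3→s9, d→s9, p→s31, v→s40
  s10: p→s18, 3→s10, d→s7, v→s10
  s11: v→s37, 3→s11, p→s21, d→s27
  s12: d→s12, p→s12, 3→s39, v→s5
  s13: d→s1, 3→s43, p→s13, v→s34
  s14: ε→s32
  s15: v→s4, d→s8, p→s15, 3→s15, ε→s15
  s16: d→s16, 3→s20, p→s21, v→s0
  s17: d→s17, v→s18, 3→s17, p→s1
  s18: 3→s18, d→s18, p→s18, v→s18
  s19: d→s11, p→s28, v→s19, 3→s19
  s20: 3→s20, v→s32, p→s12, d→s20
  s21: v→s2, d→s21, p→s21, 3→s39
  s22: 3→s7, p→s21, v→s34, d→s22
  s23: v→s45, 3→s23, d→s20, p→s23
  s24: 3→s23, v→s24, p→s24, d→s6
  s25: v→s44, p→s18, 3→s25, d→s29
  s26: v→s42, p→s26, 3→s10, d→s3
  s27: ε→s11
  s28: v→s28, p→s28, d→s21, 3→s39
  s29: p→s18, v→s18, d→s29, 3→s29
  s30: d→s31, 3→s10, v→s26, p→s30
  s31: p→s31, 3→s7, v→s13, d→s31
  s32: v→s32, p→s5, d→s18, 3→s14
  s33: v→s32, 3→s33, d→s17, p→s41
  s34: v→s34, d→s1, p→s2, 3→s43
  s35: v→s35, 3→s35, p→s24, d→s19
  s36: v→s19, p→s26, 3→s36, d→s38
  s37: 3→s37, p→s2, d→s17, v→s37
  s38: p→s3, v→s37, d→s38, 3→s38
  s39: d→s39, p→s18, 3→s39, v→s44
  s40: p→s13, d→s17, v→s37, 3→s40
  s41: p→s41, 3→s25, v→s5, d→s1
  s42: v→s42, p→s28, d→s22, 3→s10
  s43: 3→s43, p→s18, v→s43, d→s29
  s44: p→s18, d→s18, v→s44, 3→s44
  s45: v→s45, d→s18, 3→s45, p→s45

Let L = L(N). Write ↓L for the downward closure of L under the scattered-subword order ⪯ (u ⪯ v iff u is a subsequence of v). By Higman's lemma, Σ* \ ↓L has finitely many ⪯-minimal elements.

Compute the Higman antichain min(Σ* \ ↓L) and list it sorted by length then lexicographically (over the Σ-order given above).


Antichain: [dp3p, ddvdv, vvp3vd].

|Q|=46, |F|=43, |δ|=180 (4 ε).
min D↑ (44 st, q0=0, F={14}): 0:p→0,3→0,d→1,v→2 1:p→3,3→1,d→4,v→5 2:p→2,3→2,d→5,v→6 3:p→3,3→7,d→8,v→9 4:p→8,3→4,d→4,v→10 5:p→9,3→5,d→11,v→12 6:p→13,3→6,d→12,v→6 7:p→14,3→7,d→15,v→7 8:p→8,3→15,d→8,v→16 9:p→9,3→7,d→17,v→18 10:p→16,3→10,d→19,v→20 11:p→17,3→11,d→11,v→20 12:p→21,3→12,d→22,v→12 13:p→13,3→23,d→24,v→13 14:p→14,3→14,d→14,v→14 15:p→14,3→15,d→15,v→25 16:p→16,3→25,d→26,v→27 17:p→17,3→15,d→17,v→27 18:p→21,3→7,d→28,v→18 19:p→26,3→19,d→19,v→14 20:p→29,3→20,d→19,v→20 21:p→21,3→30,d→31,v→21 22:p→31,3→22,d→22,v→20 23:p→23,3→23,d→32,v→33 24:p→21,3→32,d→34,v→24 25:p→14,3→25,d→35,v→25 26:p→26,3→35,d→26,v→14 27:p→29,3→25,d→26,v→27 28:p→31,3→15,d→28,v→27 29:p→29,3→36,d→26,v→29 30:p→14,3→30,d→30,v→37 31:p→31,3→30,d→31,v→29 32:p→38,3→32,d→32,v→39 33:p→33,3→33,d→14,v→33 34:p→31,3→32,d→34,v→40 35:p→14,3→35,d→35,v→14 36:p→14,3→36,d→35,v→37 37:p→14,3→37,d→14,v→37 38:p→38,3→30,d→38,v→41 39:p→41,3→39,d→14,v→39 40:p→29,3→42,d→19,v→40 41:p→41,3→37,d→14,v→41 42:p→43,3→42,d→19,v→39 43:p→43,3→36,d→26,v→41 [Hopcroft].
'dp3p': N↓-sim [46, 40, 23, 8, 1] end={s18} ∉↓L; 4/4 single-dels accept.
'ddvdv': N↓-sim [46, 40, 31, 18, 4, 1] end={s18} rej; 5/5 del acc.
'vvp3vd': run [46, 41, 34, 23, 16, 6, 1] end={s18} — reject; 6/6 del acc.
3 minimals (antichain).


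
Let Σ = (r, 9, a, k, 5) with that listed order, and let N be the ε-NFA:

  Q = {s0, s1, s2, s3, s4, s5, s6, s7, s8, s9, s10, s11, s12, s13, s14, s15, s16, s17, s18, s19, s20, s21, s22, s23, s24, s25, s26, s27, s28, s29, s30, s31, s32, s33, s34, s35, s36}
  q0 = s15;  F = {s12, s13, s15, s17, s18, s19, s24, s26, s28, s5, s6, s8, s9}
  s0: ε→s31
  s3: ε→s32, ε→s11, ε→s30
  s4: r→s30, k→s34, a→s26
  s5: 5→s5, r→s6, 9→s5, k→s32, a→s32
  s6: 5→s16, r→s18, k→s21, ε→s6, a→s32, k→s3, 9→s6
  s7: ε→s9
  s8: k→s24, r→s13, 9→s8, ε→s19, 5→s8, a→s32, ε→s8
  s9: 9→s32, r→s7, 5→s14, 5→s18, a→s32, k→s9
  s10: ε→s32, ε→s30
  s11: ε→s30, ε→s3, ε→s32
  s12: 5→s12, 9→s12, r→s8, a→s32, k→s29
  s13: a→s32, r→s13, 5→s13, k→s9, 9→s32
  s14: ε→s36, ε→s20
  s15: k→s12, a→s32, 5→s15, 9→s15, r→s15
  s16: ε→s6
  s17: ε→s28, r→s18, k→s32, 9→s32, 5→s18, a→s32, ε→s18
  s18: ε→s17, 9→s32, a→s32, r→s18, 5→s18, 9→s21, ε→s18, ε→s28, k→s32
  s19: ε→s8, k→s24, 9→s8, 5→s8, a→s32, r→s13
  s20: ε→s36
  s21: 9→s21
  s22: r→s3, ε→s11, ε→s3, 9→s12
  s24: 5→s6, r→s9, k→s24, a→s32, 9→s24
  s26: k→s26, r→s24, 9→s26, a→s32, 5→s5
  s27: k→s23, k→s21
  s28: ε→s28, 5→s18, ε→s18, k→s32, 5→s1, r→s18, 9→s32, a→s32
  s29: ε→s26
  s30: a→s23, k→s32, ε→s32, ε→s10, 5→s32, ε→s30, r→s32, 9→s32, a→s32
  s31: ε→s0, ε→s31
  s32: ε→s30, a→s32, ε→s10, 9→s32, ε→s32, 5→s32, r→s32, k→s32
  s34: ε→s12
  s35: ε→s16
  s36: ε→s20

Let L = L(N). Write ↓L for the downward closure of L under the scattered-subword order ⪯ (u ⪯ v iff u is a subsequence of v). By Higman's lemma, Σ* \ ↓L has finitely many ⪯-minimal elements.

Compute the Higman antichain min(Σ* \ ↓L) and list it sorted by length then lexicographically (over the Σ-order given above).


Antichain: [a, krr9, kk5k].

|Q|=37, |F|=13, |δ|=127 (39 ε).
min D↑ (11 st, q0=0, F={1}): 0:r→0,9→0,a→1,k→2,5→0 1:r→1,9→1,a→1,k→1,5→1 2:r→3,9→2,a→1,k→4,5→2 3:r→5,9→3,a→1,k→6,5→3 4:r→6,9→4,a→1,k→4,5→7 5:r→5,9→1,a→1,k→8,5→5 6:r→8,9→6,a→1,k→6,5→9 7:r→9,9→7,a→1,k→1,5→7 8:r→8,9→1,a→1,k→8,5→10 9:r→10,9→9,a→1,k→1,5→9 10:r→10,9→1,a→1,k→1,5→10.
'a': N↓-sim [27, 4] end={s10,s23,s30,s32} ∉↓L; 1/1 single-dels accept.
'krr9': N↓-sim [27, 26, 22, 15, 5] end={s10,s21,s23,s30,s32} rej; 4/4 single-dels accept.
'kk5k': N↓-sim [27, 26, 22, 17, 7] end={s10,s11,s21,s23,s3,s30,s32} — reject; 4/4 del acc.
3 words, ⪯-incomp.


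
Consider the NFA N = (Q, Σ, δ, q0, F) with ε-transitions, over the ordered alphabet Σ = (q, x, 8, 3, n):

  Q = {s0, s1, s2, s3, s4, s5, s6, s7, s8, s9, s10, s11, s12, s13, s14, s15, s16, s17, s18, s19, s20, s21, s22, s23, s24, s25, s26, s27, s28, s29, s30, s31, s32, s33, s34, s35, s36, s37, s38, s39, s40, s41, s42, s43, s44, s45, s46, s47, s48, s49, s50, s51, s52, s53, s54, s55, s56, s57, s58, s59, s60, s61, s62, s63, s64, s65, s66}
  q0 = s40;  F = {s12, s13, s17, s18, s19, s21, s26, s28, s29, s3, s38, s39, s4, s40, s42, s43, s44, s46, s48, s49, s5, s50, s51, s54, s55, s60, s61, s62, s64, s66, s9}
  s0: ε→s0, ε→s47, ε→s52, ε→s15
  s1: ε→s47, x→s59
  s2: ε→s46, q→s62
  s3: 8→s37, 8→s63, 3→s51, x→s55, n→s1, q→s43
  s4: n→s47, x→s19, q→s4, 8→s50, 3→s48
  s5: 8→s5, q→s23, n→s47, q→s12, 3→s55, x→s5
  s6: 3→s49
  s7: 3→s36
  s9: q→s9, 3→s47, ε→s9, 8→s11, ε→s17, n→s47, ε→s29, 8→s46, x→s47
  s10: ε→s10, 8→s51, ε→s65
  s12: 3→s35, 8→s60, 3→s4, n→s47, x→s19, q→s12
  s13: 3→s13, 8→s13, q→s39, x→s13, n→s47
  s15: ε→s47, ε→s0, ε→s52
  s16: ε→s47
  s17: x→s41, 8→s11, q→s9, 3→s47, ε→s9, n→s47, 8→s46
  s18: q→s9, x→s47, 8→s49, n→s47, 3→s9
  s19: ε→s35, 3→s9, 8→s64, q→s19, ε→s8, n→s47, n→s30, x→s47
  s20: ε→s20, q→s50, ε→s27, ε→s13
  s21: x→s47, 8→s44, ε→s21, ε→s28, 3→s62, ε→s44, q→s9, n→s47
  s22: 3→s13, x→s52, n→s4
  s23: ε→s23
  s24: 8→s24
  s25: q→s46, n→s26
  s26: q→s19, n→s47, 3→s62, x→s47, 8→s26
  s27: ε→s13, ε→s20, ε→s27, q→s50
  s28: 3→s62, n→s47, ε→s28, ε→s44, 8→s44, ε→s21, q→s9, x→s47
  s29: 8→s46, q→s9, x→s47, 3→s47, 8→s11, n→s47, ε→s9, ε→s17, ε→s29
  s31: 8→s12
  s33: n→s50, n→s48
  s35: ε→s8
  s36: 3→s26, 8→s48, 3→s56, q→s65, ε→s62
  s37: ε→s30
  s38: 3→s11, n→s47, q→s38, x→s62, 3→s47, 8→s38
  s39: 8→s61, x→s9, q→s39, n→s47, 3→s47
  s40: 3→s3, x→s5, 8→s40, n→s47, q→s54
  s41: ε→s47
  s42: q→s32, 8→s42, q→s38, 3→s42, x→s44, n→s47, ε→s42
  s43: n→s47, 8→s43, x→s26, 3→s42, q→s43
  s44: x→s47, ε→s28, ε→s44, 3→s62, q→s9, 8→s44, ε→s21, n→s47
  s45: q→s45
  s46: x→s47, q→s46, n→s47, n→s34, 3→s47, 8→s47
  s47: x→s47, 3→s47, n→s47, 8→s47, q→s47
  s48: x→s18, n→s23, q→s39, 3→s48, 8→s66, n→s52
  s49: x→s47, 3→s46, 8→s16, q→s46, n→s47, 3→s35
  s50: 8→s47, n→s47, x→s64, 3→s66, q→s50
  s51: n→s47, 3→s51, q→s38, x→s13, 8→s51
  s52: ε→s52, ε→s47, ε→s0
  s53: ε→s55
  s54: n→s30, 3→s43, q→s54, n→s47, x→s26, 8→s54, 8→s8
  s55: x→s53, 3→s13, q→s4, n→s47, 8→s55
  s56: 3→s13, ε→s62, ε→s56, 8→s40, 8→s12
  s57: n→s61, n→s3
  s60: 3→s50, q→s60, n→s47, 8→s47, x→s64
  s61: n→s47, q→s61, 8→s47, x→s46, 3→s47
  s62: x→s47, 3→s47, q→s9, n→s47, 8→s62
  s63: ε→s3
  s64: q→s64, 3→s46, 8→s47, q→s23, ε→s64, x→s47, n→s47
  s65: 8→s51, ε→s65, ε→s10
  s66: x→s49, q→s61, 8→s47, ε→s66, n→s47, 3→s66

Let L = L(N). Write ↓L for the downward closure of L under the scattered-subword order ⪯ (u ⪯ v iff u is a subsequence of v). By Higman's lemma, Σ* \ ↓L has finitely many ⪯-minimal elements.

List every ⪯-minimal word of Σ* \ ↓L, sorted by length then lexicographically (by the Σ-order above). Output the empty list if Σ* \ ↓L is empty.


|Q|=67, |F|=31, |δ|=255 (53 ε).
min D↑ (28 st, q0=0, F={4}): 0:q→1,x→2,8→0,3→3,n→4 1:q→1,x→5,8→1,3→6,n→4 2:q→7,x→2,8→2,3→8,n→4 3:q→6,x→8,8→3,3→9,n→4 4:q→4,x→4,8→4,3→4,n→4 5:q→10,x→4,8→5,3→11,n→4 6:q→6,x→5,8→6,3→12,n→4 7:q→7,x→10,8→13,3→14,n→4 8:q→14,x→8,8→8,3→15,n→4 9:q→16,x→15,8→9,3→9,n→4 10:q→10,x→4,8→17,3→18,n→4 11:q→18,x→4,8→11,3→4,n→4 12:q→16,x→19,8→12,3→12,n→4 13:q→13,x→17,8→4,3→20,n→4 14:q→14,x→10,8→20,3→21,n→4 15:q→22,x→15,8→15,3→15,n→4 16:q→16,x→11,8→16,3→4,n→4 17:q→17,x→4,8→4,3→23,n→4 18:q→18,x→4,8→23,3→4,n→4 19:q→18,x→4,8→19,3→11,n→4 20:q→20,x→17,8→4,3→24,n→4 21:q→22,x→25,8→24,3→21,n→4 22:q→22,x→18,8→26,3→4,n→4 23:q→23,x→4,8→4,3→4,n→4 24:q→26,x→27,8→4,3→24,n→4 25:q→18,x→4,8→27,3→18,n→4 26:q→26,x→23,8→4,3→4,n→4 27:q→23,x→4,8→4,3→23,n→4 (ε-aug+det+¬).
'n': N↓-sim [49, 9] end={s0,s1,s15,s23,s30,s34,s47,s52,s59} rej; 1/1 single-dels accept.
'qxx': run [49, 38, 22, 2] end={s41,s47} rej; 3/3 deletions ∈↓L.
'qx33': |S_i|=[49, 38, 22, 11, 1] end={s47} rej; 4/4 deletions ∈↓L.
'xq88': N↓-sim [49, 38, 28, 14, 2] end={s16,s47} rej; 4/4 single-dels accept.
'33q3': N↓-sim [49, 44, 30, 13, 2] end={s11,s47} rej; 4/4 single-dels accept.
5 words, ⪯-incomp.

A = [n, qxx, qx33, xq88, 33q3].


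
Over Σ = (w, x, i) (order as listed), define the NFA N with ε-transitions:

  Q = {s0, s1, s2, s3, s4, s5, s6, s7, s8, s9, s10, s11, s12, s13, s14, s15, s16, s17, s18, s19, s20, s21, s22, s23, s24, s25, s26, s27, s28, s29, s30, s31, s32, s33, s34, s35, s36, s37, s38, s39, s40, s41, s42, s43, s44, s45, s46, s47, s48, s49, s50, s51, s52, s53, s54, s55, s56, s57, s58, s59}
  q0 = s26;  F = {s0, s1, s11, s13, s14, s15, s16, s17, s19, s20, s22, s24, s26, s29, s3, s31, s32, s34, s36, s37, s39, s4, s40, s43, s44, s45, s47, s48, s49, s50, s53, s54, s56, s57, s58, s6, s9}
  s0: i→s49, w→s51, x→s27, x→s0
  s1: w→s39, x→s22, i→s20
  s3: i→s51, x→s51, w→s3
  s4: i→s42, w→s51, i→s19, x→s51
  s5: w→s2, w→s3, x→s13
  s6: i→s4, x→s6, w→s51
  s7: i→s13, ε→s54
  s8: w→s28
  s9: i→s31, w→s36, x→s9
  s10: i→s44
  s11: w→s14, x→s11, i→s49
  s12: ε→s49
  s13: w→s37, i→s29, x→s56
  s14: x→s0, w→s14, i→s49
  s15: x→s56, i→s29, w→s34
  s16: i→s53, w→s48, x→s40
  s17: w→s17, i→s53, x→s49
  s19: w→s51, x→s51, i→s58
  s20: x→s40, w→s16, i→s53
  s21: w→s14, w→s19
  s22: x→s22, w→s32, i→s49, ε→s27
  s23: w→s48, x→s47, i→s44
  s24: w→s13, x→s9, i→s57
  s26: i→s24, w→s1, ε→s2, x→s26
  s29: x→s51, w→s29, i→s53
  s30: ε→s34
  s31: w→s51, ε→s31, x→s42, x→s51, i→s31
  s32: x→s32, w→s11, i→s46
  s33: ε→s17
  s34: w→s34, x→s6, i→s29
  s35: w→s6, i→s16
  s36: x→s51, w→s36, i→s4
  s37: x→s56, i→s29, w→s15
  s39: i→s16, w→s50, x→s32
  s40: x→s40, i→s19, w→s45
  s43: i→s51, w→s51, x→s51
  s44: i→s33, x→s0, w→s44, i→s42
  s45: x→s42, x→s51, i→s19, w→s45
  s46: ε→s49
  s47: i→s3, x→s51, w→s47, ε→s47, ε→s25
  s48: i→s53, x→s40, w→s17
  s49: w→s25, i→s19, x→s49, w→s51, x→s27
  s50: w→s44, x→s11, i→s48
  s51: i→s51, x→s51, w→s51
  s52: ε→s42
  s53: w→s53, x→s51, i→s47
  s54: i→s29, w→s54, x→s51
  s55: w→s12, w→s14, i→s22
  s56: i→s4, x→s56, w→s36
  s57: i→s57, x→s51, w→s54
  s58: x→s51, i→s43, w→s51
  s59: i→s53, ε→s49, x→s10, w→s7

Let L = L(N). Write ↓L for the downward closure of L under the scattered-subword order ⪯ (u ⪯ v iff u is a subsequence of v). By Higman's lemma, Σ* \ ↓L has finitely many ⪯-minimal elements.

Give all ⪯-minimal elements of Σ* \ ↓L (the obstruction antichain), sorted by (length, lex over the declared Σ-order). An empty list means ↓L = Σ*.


|Q|=60, |F|=37, |δ|=152 (12 ε).
min D↑ (38 st, q0=0, F={21}): 0:w→1,x→0,i→2 1:w→3,x→4,i→5 2:w→6,x→7,i→8 3:w→9,x→10,i→11 4:w→10,x→4,i→12 5:w→11,x→13,i→14 6:w→15,x→16,i→17 7:w→18,x→7,i→19 8:w→20,x→21,i→8 9:w→22,x→23,i→24 10:w→23,x→10,i→12 11:w→24,x→13,i→14 12:w→21,x→12,i→25 13:w→26,x→13,i→25 14:w→14,x→21,i→27 15:w→28,x→16,i→17 16:w→18,x→16,i→29 17:w→17,x→21,i→14 18:w→18,x→21,i→29 19:w→21,x→21,i→19 20:w→20,x→21,i→17 21:w→21,x→21,i→21 22:w→22,x→30,i→31 23:w→32,x→23,i→12 24:w→31,x→13,i→14 25:w→21,x→21,i→33 26:w→26,x→21,i→25 27:w→27,x→21,i→34 28:w→35,x→16,i→17 29:w→21,x→21,i→25 30:w→21,x→30,i→12 31:w→31,x→12,i→14 32:w→32,x→30,i→12 33:w→21,x→21,i→36 34:w→34,x→21,i→21 35:w→35,x→37,i→17 36:w→21,x→21,i→21 37:w→21,x→37,i→29.
'iix': N↓-sim [44, 33, 14, 2] end={s42,s51} ∉↓L; 3/3 deletions ∈↓L.
'wxiw': run [44, 38, 20, 10, 2] end={s25,s51} ∉↓L; 4/4 del acc.
'ixwx': N↓-sim [44, 33, 16, 9, 2] end={s42,s51} rej; 4/4 del acc.
'ixiw': N↓-sim [44, 33, 16, 7, 1] end={s51} rej; 4/4 del acc.
'wwwwxw': run [44, 38, 34, 29, 23, 11, 2] end={s25,s51} rej; 6/6 deletions ∈↓L.
'wiiiii': N↓-sim [44, 38, 21, 9, 6, 3, 1] end={s51} rej; 6/6 del acc.
6 words, ⪯-incomp.

min(Σ*\↓L) = [iix, wxiw, ixwx, ixiw, wwwwxw, wiiiii].


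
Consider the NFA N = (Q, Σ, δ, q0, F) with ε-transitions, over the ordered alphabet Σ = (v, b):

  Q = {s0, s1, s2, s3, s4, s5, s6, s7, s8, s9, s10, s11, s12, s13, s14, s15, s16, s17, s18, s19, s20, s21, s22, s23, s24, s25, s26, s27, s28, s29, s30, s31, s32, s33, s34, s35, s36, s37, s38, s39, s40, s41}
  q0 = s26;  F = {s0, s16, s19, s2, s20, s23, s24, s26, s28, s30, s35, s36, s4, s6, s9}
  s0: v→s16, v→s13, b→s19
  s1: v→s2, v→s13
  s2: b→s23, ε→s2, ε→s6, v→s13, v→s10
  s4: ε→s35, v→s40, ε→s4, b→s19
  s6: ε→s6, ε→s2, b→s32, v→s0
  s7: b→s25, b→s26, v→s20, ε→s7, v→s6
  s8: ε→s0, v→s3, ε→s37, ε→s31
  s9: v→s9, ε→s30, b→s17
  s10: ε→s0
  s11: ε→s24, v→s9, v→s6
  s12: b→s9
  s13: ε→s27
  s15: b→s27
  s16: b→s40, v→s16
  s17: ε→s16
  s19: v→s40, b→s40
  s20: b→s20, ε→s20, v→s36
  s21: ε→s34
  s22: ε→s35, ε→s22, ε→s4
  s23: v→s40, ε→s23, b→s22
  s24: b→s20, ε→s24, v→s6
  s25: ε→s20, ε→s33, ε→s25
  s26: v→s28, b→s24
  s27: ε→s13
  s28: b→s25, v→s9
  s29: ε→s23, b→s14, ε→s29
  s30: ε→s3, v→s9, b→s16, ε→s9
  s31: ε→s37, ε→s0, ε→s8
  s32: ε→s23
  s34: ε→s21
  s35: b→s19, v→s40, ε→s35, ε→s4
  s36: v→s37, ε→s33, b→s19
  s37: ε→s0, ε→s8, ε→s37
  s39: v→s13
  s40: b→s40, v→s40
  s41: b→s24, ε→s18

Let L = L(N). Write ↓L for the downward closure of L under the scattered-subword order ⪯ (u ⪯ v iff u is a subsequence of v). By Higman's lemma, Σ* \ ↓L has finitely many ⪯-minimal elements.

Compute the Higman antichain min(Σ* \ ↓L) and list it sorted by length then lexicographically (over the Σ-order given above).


Antichain: [vvbb, bvbv, bvvvb, bbvbb, bvbbbb].

|Q|=42, |F|=15, |δ|=90 (42 ε).
min D↑ (13 st, q0=0, F={10}): 0:v→1,b→2 1:v→3,b→4 2:v→5,b→4 3:v→3,b→6 4:v→7,b→4 5:v→8,b→9 6:v→6,b→10 7:v→8,b→11 8:v→6,b→11 9:v→10,b→12 10:v→10,b→10 11:v→10,b→10 12:v→10,b→11 (ε-aug+det+¬).
'vvbb': |S_i|=[28, 26, 16, 4, 1] end={s40} ∉↓L; 4/4 single-dels accept.
'bvbv': |S_i|=[28, 24, 20, 7, 1] end={s40} ∉↓L; 4/4 deletions ∈↓L.
'bvvvb': |S_i|=[28, 24, 20, 11, 5, 1] end={s40} ∉↓L; 5/5 deletions ∈↓L.
'bbvbb': N↓-sim [28, 24, 18, 12, 2, 1] end={s40} — reject; 5/5 del acc.
'bvbbbb': |S_i|=[28, 24, 20, 7, 5, 2, 1] end={s40} rej; 6/6 deletions ∈↓L.
5 words, ⪯-incomp.


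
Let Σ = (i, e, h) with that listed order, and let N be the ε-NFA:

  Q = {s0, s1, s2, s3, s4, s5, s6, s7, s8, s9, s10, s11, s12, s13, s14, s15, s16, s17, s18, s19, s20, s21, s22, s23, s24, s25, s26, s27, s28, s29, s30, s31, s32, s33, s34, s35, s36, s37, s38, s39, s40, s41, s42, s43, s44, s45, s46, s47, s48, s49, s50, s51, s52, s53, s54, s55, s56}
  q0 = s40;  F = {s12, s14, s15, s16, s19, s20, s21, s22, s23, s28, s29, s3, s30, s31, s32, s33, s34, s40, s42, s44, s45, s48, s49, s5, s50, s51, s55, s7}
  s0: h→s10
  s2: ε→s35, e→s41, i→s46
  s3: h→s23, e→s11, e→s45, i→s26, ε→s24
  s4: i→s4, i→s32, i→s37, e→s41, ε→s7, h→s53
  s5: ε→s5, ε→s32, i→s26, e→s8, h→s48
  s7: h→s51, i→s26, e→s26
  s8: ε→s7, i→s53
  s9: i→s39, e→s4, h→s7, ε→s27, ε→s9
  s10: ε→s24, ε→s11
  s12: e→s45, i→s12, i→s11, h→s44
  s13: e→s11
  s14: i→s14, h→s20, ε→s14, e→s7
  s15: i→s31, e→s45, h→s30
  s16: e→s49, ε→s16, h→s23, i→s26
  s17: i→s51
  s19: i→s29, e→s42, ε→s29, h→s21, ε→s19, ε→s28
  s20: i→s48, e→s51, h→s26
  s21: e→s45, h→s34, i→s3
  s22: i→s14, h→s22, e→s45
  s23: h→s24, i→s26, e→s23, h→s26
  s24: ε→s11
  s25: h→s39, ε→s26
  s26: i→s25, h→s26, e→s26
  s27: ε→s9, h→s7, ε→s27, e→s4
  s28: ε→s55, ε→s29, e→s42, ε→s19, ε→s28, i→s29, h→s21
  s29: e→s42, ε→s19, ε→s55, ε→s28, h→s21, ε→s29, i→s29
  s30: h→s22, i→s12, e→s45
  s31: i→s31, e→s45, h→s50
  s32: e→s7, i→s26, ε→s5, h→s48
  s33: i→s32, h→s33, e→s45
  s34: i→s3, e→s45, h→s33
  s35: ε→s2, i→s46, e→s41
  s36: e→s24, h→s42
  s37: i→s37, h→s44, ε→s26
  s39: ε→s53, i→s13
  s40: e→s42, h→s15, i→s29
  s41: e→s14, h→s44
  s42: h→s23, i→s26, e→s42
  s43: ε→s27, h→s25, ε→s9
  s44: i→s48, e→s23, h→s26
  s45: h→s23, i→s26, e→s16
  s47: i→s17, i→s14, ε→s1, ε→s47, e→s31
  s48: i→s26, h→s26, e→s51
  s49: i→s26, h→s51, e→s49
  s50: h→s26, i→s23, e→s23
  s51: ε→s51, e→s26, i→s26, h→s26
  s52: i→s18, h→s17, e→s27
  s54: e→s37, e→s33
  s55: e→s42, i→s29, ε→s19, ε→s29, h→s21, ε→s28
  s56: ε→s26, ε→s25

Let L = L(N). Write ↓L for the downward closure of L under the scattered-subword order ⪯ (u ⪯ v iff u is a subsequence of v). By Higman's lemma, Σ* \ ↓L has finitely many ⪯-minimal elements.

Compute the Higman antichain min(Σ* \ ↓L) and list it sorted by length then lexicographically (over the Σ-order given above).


Antichain: [ei, ehh, ihii, hihh, heeehe, hhhiee].

|Q|=57, |F|=28, |δ|=166 (41 ε).
min D↑ (25 st, q0=0, F={5}): 0:i→1,e→2,h→3 1:i→1,e→2,h→4 2:i→5,e→2,h→6 3:i→7,e→8,h→9 4:i→10,e→8,h→11 5:i→5,e→5,h→5 6:i→5,e→6,h→5 7:i→7,e→8,h→12 8:i→5,e→13,h→6 9:i→14,e→8,h→15 10:i→5,e→8,h→6 11:i→10,e→8,h→16 12:i→6,e→6,h→5 13:i→5,e→17,h→6 14:i→14,e→8,h→18 15:i→19,e→8,h→15 16:i→20,e→8,h→16 17:i→5,e→17,h→21 18:i→22,e→6,h→5 19:i→19,e→23,h→24 20:i→5,e→23,h→22 21:i→5,e→5,h→5 22:i→5,e→21,h→5 23:i→5,e→5,h→21 24:i→22,e→21,h→5 (ε-aug+det+¬).
'ei': N↓-sim [36, 15, 6] end={s11,s13,s25,s26,s39,s53} — reject; 2/2 del acc.
'ehh': |S_i|=[36, 15, 9, 7] end={s11,s13,s24,s25,s26,s39,s53} ∉↓L; 3/3 del acc.
'ihii': |S_i|=[36, 32, 24, 18, 6] end={s11,s13,s25,s26,s39,s53} — reject; 4/4 single-dels accept.
'hihh': N↓-sim [36, 30, 24, 13, 7] end={s11,s13,s24,s25,s26,s39,s53} rej; 4/4 deletions ∈↓L.
'heeehe': run [36, 30, 14, 11, 10, 8, 6] end={s11,s13,s25,s26,s39,s53} — reject; 6/6 deletions ∈↓L.
'hhhiee': |S_i|=[36, 30, 27, 22, 14, 9, 6] end={s11,s13,s25,s26,s39,s53} rej; 6/6 single-dels accept.
6 minimals (antichain).
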